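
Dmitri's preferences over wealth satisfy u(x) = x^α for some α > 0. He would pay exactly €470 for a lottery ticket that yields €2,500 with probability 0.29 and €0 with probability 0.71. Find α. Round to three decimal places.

The lottery's expected utility is 0.29·u(2500) + 0.71·u(0) = 0.29·2500^α (since u(0) = 0 for α > 0).
Setting u(470) equal to that: 470^α = 0.29·2500^α ⇒ (470/2500)^α = 0.29.
Take logs: α = ln 0.29 / ln(470/2500) ≈ 0.74066.

α ≈ 0.741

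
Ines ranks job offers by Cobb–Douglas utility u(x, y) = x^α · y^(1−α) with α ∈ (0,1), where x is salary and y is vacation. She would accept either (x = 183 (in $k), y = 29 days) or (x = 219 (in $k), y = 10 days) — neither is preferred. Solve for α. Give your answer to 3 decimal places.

Set the two utilities equal: 183^α·29^(1−α) = 219^α·10^(1−α).
Rearrange to (183/219)^α = (10/29)^(1−α) and take logs: α·-0.179586 = (1−α)·-1.064711.
With A = -0.179586 and B = -1.064711: α·A = (1−α)·B, so α = B/(A+B) = -1.064711/-1.244297 ≈ 0.856.

α ≈ 0.856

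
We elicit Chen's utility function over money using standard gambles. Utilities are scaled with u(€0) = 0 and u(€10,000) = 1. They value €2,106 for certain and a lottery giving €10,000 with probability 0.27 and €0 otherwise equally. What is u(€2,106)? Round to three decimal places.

0.270

u(€2,106) equals the lottery's expected utility: 0.27·1 + 0.73·0 = 0.27.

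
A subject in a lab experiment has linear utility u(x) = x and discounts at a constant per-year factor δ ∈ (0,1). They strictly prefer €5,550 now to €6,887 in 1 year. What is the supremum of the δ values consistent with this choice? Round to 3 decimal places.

Under u(x) = x this choice says 5550 > δ·6887.
So δ < 5550/6887 = 0.80587.

δ < 0.806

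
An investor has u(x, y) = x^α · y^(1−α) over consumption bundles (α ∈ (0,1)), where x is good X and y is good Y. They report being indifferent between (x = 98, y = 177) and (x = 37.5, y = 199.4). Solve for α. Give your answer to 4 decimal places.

Indifference: 98^α · 177^(1−α) = 37.5^α · 199.4^(1−α).
Taking logs: α·ln 98 + (1−α)·ln 177 = α·ln 37.5 + (1−α)·ln 199.4, i.e. α·0.9606265 = (1−α)·0.1191631.
Thus α·(1.0797896) = 0.1191631, so α = 0.1191631/1.0797896 ≈ 0.1104.

α ≈ 0.1104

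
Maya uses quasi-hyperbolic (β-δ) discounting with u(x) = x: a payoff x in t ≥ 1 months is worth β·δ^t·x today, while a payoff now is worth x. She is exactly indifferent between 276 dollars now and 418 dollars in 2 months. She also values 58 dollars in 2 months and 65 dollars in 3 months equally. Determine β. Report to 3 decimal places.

β ≈ 0.829

From the later pair, β·δ^2·58 = β·δ^3·65; dividing through, δ = 58/65 = 0.89231.
Now use the now-vs-future pair: 276 = β·δ^2·418 gives β = 276/(0.79621·418) ≈ 0.829.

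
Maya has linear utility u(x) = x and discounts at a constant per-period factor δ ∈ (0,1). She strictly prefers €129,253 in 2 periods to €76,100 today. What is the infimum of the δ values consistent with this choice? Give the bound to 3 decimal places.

δ > 0.767

Under u(x) = x this choice says 76100 < δ^2·129253.
Hence δ^2 > 76100/129253 = 0.58877, and x ↦ x^(1/2) is increasing on (0,∞).
δ > 0.58877^(1/2) = 0.767.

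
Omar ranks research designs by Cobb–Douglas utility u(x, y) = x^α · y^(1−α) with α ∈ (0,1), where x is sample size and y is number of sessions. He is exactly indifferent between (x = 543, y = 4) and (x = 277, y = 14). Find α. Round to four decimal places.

Indifference: 543^α · 4^(1−α) = 277^α · 14^(1−α).
Taking logs: α·ln 543 + (1−α)·ln 4 = α·ln 277 + (1−α)·ln 14, i.e. α·0.6730918 = (1−α)·1.2527630.
So α/(1−α) = (1.2527630)/(0.6730918) = 1.8612067, and α = 1.8612067/2.8612067 ≈ 0.6505.

α ≈ 0.6505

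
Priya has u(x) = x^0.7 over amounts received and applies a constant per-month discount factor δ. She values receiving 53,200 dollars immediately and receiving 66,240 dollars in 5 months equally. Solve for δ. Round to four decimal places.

δ ≈ 0.9698

Indifference means u(53200) = δ^5 · u(66240), so δ^5 = u(53200)/u(66240).
With u(x) = x^0.7: δ^5 = 53200^0.7/66240^0.7 = (53200/66240)^0.7 = 0.85774.
Taking the 5th root: δ = 0.85774^(1/5) ≈ 0.9698.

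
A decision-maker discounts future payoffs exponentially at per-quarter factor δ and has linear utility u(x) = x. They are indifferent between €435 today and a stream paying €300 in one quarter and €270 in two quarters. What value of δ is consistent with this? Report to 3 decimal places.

δ ≈ 0.830

Present value of the stream is 300·δ + 270·δ². Indifference gives 300δ + 270δ² = 435.
Rearranged: 270δ² + 300δ − 435 = 0.
The positive root is δ = [−300 + √(300² + 4·270·435)] / (2·270) = (−300 + 748.198)/540 ≈ 0.830.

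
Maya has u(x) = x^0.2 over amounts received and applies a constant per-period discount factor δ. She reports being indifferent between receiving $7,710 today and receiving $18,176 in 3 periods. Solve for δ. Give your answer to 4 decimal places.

Equating discounted utilities: u(7710) = δ^3·u(18176) ⇒ δ^3 = u(7710)/u(18176).
Since u(x) = x^0.2, δ^3 = (7710/18176)^0.2 = 0.42419^0.2 = 0.84239.
Taking the cube root: δ = 0.84239^(1/3) ≈ 0.9444.

δ ≈ 0.9444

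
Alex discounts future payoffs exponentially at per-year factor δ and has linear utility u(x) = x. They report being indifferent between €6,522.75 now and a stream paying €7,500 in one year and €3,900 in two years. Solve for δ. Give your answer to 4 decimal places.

δ ≈ 0.6500

Present value of the stream is 7500·δ + 3900·δ². Indifference gives 7500δ + 3900δ² = 6522.75.
Rearranged: 3900δ² + 7500δ − 6522.75 = 0.
The positive root is δ = [−7500 + √(7500² + 4·3900·6522.75)] / (2·3900) = (−7500 + 12570.000)/7800 ≈ 0.6500.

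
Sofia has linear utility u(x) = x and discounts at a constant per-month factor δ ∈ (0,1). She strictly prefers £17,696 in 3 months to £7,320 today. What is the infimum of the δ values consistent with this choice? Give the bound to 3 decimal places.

δ > 0.745

The preference means 7320 < δ^3·17696.
So δ^3 > 7320/17696 = 0.41365; taking the cube root of both positive sides preserves the inequality.
δ > (7320/17696)^(1/3) ≈ 0.745.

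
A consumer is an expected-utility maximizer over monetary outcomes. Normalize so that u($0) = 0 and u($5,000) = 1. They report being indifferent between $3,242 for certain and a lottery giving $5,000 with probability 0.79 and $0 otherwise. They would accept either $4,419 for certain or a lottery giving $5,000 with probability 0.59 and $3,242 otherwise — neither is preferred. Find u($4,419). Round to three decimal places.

0.914

The first gamble pins u($3,242): it must equal 0.79·1 + 0.21·0 = 0.79.
Chaining: u($4,419) = 0.59·1.00 + 0.41·0.79 = 0.9139.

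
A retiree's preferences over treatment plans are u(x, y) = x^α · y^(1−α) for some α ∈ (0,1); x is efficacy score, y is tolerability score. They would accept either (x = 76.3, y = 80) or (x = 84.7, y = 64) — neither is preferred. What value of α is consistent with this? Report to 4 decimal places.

α ≈ 0.6812

Set the two utilities equal: 76.3^α·80^(1−α) = 84.7^α·64^(1−α).
(76.3/84.7)^α = (64/80)^(1−α); take logs: α·ln(76.3/84.7) = (1−α)·ln(64/80), i.e. α·-0.1044427 = (1−α)·-0.2231436.
With A = -0.1044427 and B = -0.2231436: α·A = (1−α)·B, so α = B/(A+B) = -0.2231436/-0.3275863 ≈ 0.6812.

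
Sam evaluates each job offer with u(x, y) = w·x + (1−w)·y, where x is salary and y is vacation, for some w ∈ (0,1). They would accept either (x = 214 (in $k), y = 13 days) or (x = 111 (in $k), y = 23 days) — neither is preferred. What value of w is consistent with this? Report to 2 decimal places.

w = 0.09

Equating utilities: w·214 + (1−w)·13 = w·111 + (1−w)·23.
w·(214−111) = (1−w)·(23−13), i.e. w·103 = (1−w)·10.
Hence w = 10/(103+10) = 10/113 = 0.09.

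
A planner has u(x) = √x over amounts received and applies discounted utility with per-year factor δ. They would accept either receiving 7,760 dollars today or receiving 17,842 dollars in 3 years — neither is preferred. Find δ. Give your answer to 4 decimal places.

The payoff in 3 years is discounted by δ^3, so u(7760) = δ^3·u(17842) and δ^3 = u(7760)/u(17842).
Since u(x) = √x, δ^3 = √(7760/17842) = 0.65949.
So δ = 0.65949^(1/3) ≈ 0.8704.

δ ≈ 0.8704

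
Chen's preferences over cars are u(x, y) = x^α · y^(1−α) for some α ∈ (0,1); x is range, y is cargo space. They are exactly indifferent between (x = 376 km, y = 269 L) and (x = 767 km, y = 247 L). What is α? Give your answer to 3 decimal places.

Set the two utilities equal: 376^α·269^(1−α) = 767^α·247^(1−α).
Taking logs: α·ln 376 + (1−α)·ln 269 = α·ln 767 + (1−α)·ln 247, i.e. α·-0.712898 = (1−α)·-0.085323.
So α/(1−α) = (-0.085323)/(-0.712898) = 0.119685, and α = 0.119685/1.119685 ≈ 0.107.

α ≈ 0.107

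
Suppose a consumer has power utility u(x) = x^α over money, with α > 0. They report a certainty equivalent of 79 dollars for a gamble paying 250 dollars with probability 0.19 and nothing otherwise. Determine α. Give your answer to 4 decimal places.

α ≈ 1.4416

The lottery's expected utility is 0.19·u(250) + 0.81·u(0) = 0.19·250^α (since u(0) = 0 for α > 0).
Indifference: 79^α = 0.19·250^α, so (79/250)^α = 0.19.
α = ln(0.19) / ln(79/250) = -1.6607312/-1.1520131 ≈ 1.4416.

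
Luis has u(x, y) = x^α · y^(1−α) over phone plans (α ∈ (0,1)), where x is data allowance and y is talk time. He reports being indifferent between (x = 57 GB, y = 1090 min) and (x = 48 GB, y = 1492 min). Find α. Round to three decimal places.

α ≈ 0.646

Set the two utilities equal: 57^α·1090^(1−α) = 48^α·1492^(1−α).
Taking logs: α·ln 57 + (1−α)·ln 1090 = α·ln 48 + (1−α)·ln 1492, i.e. α·0.171850 = (1−α)·0.313940.
Thus α·(0.485790) = 0.313940, so α = 0.313940/0.485790 ≈ 0.646.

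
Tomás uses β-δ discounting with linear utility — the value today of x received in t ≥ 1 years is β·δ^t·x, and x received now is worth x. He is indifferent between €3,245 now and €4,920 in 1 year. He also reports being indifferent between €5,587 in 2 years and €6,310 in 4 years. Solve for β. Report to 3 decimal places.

β ≈ 0.701

The second indifference involves only future payoffs, so β cancels: β·δ^2·5587 = β·δ^4·6310, giving δ^2 = 5587/6310 = 0.88542, so δ = 0.94097.
Substituting δ into 3245 = β·δ·4920: β = 3245/(4629.560) ≈ 0.701.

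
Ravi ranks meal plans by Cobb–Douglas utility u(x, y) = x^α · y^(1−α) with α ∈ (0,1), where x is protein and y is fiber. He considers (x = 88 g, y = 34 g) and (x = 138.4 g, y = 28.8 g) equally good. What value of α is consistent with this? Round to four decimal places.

α ≈ 0.2682

Set the two utilities equal: 88^α·34^(1−α) = 138.4^α·28.8^(1−α).
(88/138.4)^α = (28.8/34)^(1−α); take logs: α·ln(88/138.4) = (1−α)·ln(28.8/34), i.e. α·-0.4528112 = (1−α)·-0.1659851.
Thus α·(-0.6187963) = -0.1659851, so α = -0.1659851/-0.6187963 ≈ 0.2682.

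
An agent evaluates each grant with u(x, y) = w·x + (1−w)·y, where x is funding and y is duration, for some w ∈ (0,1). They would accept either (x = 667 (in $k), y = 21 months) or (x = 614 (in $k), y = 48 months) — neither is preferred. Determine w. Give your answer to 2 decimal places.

w = 0.34

Equating utilities: w·667 + (1−w)·21 = w·614 + (1−w)·48.
w·(667−614) = (1−w)·(48−21), i.e. w·53 = (1−w)·27.
The marginal rate of substitution is 27/53, so w = 27/(53+27) = 0.34.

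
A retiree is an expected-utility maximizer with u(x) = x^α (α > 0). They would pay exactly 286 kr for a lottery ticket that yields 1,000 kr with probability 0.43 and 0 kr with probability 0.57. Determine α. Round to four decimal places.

α ≈ 0.6742

Since u(0) = 0, the lottery's EU is 0.43·1000^α.
Setting u(286) equal to that: 286^α = 0.43·1000^α ⇒ (286/1000)^α = 0.43.
Take logs: α = ln 0.43 / ln(286/1000) ≈ 0.674225.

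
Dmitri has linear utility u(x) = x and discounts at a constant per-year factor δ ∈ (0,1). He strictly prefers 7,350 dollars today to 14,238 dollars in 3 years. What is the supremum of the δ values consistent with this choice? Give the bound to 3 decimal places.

The preference means 7350 > δ^3·14238.
Hence δ^3 < 7350/14238 = 0.51622, and x ↦ x^(1/3) is increasing on (0,∞).
δ < 0.51622^(1/3) = 0.802.

δ < 0.802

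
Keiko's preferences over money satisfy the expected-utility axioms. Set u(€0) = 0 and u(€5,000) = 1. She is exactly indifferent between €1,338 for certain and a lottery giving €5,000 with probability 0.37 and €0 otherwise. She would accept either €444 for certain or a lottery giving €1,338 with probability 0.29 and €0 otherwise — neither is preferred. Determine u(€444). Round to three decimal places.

0.107

The first gamble pins u(€1,338): it must equal 0.37·1 + 0.63·0 = 0.37.
The second indifference gives u(€444) = 0.29·u(€1,338) + 0.71·u(€0) = 0.29·0.37 + 0.71·0.00 = 0.1073.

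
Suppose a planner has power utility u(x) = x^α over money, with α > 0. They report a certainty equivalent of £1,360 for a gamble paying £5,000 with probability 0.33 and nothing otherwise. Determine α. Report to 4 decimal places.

EU(lottery) = 0.33·5000^α + 0.67·0 = 0.33·5000^α.
Setting u(1360) equal to that: 1360^α = 0.33·5000^α ⇒ (1360/5000)^α = 0.33.
Take logs: α = ln 0.33 / ln(1360/5000) ≈ 0.851538.

α ≈ 0.8515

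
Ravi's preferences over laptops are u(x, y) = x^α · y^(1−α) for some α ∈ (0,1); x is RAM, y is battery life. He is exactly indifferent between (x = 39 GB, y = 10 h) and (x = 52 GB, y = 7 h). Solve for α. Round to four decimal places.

The Cobb–Douglas utilities coincide, so 39^α·10^(1−α) = 52^α·7^(1−α).
Rearrange to (39/52)^α = (7/10)^(1−α) and take logs: α·-0.2876821 = (1−α)·-0.3566749.
So α/(1−α) = (-0.3566749)/(-0.2876821) = 1.2398231, and α = 1.2398231/2.2398231 ≈ 0.5535.

α ≈ 0.5535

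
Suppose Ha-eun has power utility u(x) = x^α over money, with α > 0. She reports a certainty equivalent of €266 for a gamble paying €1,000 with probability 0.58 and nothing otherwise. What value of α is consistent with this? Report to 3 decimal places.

α ≈ 0.411

Since u(0) = 0, the lottery's EU is 0.58·1000^α.
Equating: 266^α = 0.58·1000^α, i.e. 0.2660^α = 0.58.
Take logs: α = ln 0.58 / ln(266/1000) ≈ 0.41134.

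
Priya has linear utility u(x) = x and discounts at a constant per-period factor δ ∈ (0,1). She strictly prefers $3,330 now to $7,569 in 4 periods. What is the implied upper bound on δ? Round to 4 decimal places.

δ < 0.8144

The preference means 3330 > δ^4·7569.
Dividing by 7569: δ^4 < 0.43995. Both sides are positive, so the 4th root keeps the direction.
δ < (3330/7569)^(1/4) ≈ 0.8144.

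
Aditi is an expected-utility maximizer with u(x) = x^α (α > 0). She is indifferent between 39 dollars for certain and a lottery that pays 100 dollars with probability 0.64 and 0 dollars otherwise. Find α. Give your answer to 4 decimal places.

Since u(0) = 0, the lottery's EU is 0.64·100^α.
Setting u(39) equal to that: 39^α = 0.64·100^α ⇒ (39/100)^α = 0.64.
α = ln(0.64) / ln(39/100) = -0.4462871/-0.9416085 ≈ 0.4740.

α ≈ 0.4740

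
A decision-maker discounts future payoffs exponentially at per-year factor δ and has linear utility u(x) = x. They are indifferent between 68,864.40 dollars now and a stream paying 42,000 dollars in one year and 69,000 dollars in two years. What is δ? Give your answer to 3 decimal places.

The stream is worth 42000δ + 69000δ² today, so 42000δ + 69000δ² = 68864.40.
So 69000δ² + 42000δ − 68864.40 = 0.
δ = (−42000 + √(42000² + 4·69000·68864.40)) / (2·69000) = (−42000 + √20770574400.00) / 138000 ≈ 0.740.

δ ≈ 0.740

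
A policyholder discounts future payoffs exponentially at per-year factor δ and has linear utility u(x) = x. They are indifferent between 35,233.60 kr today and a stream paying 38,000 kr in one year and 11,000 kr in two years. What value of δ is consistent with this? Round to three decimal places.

δ ≈ 0.760

Equating present values: 35233.60 = 38000δ + 11000δ².
That is, 11000δ² + 38000δ − 35233.60 = 0, a quadratic in δ.
δ = (−38000 + √(38000² + 4·11000·35233.60)) / (2·11000) = (−38000 + √2994278400.00) / 22000 ≈ 0.760.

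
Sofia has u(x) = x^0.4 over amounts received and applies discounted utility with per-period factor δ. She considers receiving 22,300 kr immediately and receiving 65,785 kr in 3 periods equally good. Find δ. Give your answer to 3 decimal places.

δ ≈ 0.866

Indifference means u(22300) = δ^3 · u(65785), so δ^3 = u(22300)/u(65785).
Since u(x) = x^0.4, δ^3 = (22300/65785)^0.4 = 0.33898^0.4 = 0.64874.
So δ = 0.64874^(1/3) ≈ 0.866.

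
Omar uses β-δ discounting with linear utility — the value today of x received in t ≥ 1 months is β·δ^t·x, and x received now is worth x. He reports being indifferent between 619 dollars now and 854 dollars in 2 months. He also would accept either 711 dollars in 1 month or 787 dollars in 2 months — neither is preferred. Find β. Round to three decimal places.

β ≈ 0.888

Both payoffs in the second observation are in the future, so β drops out: δ^1·711 = δ^2·787 ⇒ δ = 711/787 = 0.90343.
Now use the now-vs-future pair: 619 = β·δ^2·854 gives β = 619/(0.81619·854) ≈ 0.888.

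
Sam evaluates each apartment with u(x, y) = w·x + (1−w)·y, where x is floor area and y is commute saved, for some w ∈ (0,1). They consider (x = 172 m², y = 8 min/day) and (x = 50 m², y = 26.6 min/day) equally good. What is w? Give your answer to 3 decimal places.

w = 0.132

Indifference: w·172 + (1−w)·8 = w·50 + (1−w)·26.6.
Rearranging, 122·w − 18.6·(1−w) = 0.
The marginal rate of substitution is 18.6/122, so w = 18.6/(122+18.6) = 0.132.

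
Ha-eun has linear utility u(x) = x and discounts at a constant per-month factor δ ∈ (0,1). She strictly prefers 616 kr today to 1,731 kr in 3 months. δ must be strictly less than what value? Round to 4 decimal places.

The preference means 616 > δ^3·1731.
Hence δ^3 < 616/1731 = 0.35586, and x ↦ x^(1/3) is increasing on (0,∞).
δ < 0.35586^(1/3) = 0.7086.

δ < 0.7086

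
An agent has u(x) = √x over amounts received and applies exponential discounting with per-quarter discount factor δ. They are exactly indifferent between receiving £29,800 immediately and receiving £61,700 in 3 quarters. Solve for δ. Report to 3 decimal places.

δ ≈ 0.886

The payoff in 3 quarters is discounted by δ^3, so u(29800) = δ^3·u(61700) and δ^3 = u(29800)/u(61700).
With u(x) = √x: δ^3 = √29800/√61700 = √(29800/61700) = 0.69497.
Taking the cube root: δ = 0.69497^(1/3) ≈ 0.886.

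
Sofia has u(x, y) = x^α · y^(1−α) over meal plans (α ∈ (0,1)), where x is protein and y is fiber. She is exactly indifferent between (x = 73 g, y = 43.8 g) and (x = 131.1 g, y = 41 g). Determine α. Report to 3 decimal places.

α ≈ 0.101

Indifference: 73^α · 43.8^(1−α) = 131.1^α · 41^(1−α).
Rearrange to (73/131.1)^α = (41/43.8)^(1−α) and take logs: α·-0.585501 = (1−α)·-0.066062.
With A = -0.585501 and B = -0.066062: α·A = (1−α)·B, so α = B/(A+B) = -0.066062/-0.651563 ≈ 0.101.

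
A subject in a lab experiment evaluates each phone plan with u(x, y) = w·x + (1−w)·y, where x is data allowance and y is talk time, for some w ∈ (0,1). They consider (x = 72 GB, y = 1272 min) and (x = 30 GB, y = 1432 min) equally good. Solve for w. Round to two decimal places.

u(72,1272) = u(30,1432) means w·72 + (1−w)·1272 = w·30 + (1−w)·1432.
Collecting terms: w·42 = (1−w)·160.
The marginal rate of substitution is 160/42, so w = 160/(42+160) = 0.79.

w = 0.79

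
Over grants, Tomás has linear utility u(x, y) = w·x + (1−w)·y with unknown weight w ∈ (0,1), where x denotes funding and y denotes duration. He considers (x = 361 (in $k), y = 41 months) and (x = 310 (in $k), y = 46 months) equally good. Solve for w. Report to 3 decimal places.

Indifference: w·361 + (1−w)·41 = w·310 + (1−w)·46.
Rearranging, 51·w − 5·(1−w) = 0.
So w/(1−w) = 5/51 = 0.0980, giving w = 5/(51+5) = 0.089.

w = 0.089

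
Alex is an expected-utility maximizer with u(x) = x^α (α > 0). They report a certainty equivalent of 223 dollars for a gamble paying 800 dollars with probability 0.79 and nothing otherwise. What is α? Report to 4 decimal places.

The lottery's expected utility is 0.79·u(800) + 0.21·u(0) = 0.79·800^α (since u(0) = 0 for α > 0).
Equating: 223^α = 0.79·800^α, i.e. 0.2787^α = 0.79.
Take logs: α = ln 0.79 / ln(223/800) ≈ 0.184527.

α ≈ 0.1845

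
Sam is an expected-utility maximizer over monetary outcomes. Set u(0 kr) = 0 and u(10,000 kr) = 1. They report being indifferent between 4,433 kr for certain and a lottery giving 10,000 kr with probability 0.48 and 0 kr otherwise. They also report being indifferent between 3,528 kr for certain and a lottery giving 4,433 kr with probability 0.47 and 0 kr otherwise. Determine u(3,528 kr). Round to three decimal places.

0.226

From the first indifference, u(4,433 kr) = 0.48·u(10,000 kr) + 0.52·u(0 kr) = 0.48·1 + 0.52·0 = 0.48.
Then u(3,528 kr) = 0.47·u(4,433 kr) + 0.53·u(0 kr) = 0.47·0.48 + 0.53·0.00 = 0.2256.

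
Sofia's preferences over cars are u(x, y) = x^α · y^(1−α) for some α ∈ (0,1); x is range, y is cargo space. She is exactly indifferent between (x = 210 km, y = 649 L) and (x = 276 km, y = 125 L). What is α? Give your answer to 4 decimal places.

The Cobb–Douglas utilities coincide, so 210^α·649^(1−α) = 276^α·125^(1−α).
Taking logs: α·ln 210 + (1−α)·ln 649 = α·ln 276 + (1−α)·ln 125, i.e. α·-0.2732933 = (1−α)·-1.6471190.
With A = -0.2732933 and B = -1.6471190: α·A = (1−α)·B, so α = B/(A+B) = -1.6471190/-1.9204123 ≈ 0.8577.

α ≈ 0.8577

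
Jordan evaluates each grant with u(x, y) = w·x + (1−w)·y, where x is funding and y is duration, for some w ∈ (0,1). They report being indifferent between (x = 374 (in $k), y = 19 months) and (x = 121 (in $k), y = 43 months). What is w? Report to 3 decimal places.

Equating utilities: w·374 + (1−w)·19 = w·121 + (1−w)·43.
Collecting terms: w·253 = (1−w)·24.
The marginal rate of substitution is 24/253, so w = 24/(253+24) = 0.087.

w = 0.087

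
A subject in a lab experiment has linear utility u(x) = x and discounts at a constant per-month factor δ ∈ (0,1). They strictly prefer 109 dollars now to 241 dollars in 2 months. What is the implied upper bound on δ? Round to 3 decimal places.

δ < 0.673

Comparing present values: 109 > δ^2·241.
Dividing by 241: δ^2 < 0.45228. Both sides are positive, so the square root keeps the direction.
δ < 0.45228^(1/2) = 0.673.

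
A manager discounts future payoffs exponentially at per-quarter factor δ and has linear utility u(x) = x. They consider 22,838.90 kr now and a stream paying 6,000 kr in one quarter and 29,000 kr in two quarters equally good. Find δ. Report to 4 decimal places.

Present value of the stream is 6000·δ + 29000·δ². Indifference gives 6000δ + 29000δ² = 22838.90.
So 29000δ² + 6000δ − 22838.90 = 0.
The positive root is δ = [−6000 + √(6000² + 4·29000·22838.90)] / (2·29000) = (−6000 + 51820.000)/58000 ≈ 0.7900.

δ ≈ 0.7900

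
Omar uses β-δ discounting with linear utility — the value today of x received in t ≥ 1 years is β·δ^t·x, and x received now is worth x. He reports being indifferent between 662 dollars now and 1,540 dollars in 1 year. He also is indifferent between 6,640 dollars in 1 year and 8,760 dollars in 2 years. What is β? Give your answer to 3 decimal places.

Both payoffs in the second observation are in the future, so β drops out: δ^1·6640 = δ^2·8760 ⇒ δ = 6640/8760 = 0.75799.
Substituting δ into 662 = β·δ·1540: β = 662/(1167.306) ≈ 0.567.

β ≈ 0.567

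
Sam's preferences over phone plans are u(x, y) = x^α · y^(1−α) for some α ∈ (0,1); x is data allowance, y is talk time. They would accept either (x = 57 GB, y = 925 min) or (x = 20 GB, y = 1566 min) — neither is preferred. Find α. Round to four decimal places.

Set the two utilities equal: 57^α·925^(1−α) = 20^α·1566^(1−α).
(57/20)^α = (1566/925)^(1−α); take logs: α·ln(57/20) = (1−α)·ln(1566/925), i.e. α·1.0473190 = (1−α)·0.5264861.
With A = 1.0473190 and B = 0.5264861: α·A = (1−α)·B, so α = B/(A+B) = 0.5264861/1.5738051 ≈ 0.3345.

α ≈ 0.3345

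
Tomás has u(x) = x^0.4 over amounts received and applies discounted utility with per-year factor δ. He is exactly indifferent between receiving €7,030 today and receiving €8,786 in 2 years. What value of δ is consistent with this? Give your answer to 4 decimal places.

Indifference means u(7030) = δ^2 · u(8786), so δ^2 = u(7030)/u(8786).
Since u(x) = x^0.4, δ^2 = (7030/8786)^0.4 = 0.80014^0.4 = 0.91467.
Taking the square root: δ = 0.91467^(1/2) ≈ 0.9564.

δ ≈ 0.9564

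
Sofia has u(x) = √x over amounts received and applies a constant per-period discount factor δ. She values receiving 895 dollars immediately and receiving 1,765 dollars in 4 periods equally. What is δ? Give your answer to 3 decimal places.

δ ≈ 0.919

Indifference means u(895) = δ^4 · u(1765), so δ^4 = u(895)/u(1765).
With u(x) = √x: δ^4 = √895/√1765 = √(895/1765) = 0.71210.
Hence δ = (0.71210)^(1/4) = 0.91862.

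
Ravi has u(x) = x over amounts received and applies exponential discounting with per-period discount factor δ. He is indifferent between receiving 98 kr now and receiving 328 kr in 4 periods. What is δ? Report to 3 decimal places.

Indifference means u(98) = δ^4 · u(328), so δ^4 = u(98)/u(328).
With u(x) = x: δ^4 = 98/328 = 0.29878.
So δ = 0.29878^(1/4) ≈ 0.739.

δ ≈ 0.739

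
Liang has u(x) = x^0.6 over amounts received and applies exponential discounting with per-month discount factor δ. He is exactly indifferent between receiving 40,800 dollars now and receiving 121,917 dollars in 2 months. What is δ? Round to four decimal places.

Equating discounted utilities: u(40800) = δ^2·u(121917) ⇒ δ^2 = u(40800)/u(121917).
Since u(x) = x^0.6, δ^2 = (40800/121917)^0.6 = 0.33465^0.6 = 0.51851.
So δ = 0.51851^(1/2) ≈ 0.7201.

δ ≈ 0.7201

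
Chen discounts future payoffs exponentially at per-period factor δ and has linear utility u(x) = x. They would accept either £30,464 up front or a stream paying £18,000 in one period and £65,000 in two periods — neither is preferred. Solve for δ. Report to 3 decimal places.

δ ≈ 0.560

Equating present values: 30464 = 18000δ + 65000δ².
That is, 65000δ² + 18000δ − 30464 = 0, a quadratic in δ.
By the quadratic formula (taking the positive root), δ = (−18000 + √8244640000.00) / 130000 ≈ 0.560.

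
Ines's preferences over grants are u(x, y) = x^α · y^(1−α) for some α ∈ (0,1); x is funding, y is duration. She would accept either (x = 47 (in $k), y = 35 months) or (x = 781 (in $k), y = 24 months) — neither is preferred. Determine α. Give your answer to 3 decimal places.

α ≈ 0.118

Indifference: 47^α · 35^(1−α) = 781^α · 24^(1−α).
(47/781)^α = (24/35)^(1−α); take logs: α·ln(47/781) = (1−α)·ln(24/35), i.e. α·-2.810428 = (1−α)·-0.377294.
With A = -2.810428 and B = -0.377294: α·A = (1−α)·B, so α = B/(A+B) = -0.377294/-3.187722 ≈ 0.118.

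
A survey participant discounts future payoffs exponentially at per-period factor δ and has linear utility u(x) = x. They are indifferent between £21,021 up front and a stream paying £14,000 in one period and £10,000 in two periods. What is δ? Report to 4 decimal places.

δ ≈ 0.9100

Present value of the stream is 14000·δ + 10000·δ². Indifference gives 14000δ + 10000δ² = 21021.
So 10000δ² + 14000δ − 21021 = 0.
δ = (−14000 + √(14000² + 4·10000·21021)) / (2·10000) = (−14000 + √1036840000.00) / 20000 ≈ 0.9100.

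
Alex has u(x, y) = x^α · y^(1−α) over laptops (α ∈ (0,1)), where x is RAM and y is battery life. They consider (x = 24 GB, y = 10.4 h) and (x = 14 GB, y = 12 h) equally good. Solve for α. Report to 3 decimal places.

α ≈ 0.210

Set the two utilities equal: 24^α·10.4^(1−α) = 14^α·12^(1−α).
Rearrange to (24/14)^α = (12/10.4)^(1−α) and take logs: α·0.538997 = (1−α)·0.143101.
With A = 0.538997 and B = 0.143101: α·A = (1−α)·B, so α = B/(A+B) = 0.143101/0.682098 ≈ 0.210.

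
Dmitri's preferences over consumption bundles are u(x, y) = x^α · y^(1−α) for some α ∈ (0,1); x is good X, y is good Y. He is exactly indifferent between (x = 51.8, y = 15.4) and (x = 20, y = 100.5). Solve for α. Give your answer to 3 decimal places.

α ≈ 0.663

Set the two utilities equal: 51.8^α·15.4^(1−α) = 20^α·100.5^(1−α).
Taking logs: α·ln 51.8 + (1−α)·ln 15.4 = α·ln 20 + (1−α)·ln 100.5, i.e. α·0.951658 = (1−α)·1.875790.
So α/(1−α) = (1.875790)/(0.951658) = 1.971076, and α = 1.971076/2.971076 ≈ 0.663.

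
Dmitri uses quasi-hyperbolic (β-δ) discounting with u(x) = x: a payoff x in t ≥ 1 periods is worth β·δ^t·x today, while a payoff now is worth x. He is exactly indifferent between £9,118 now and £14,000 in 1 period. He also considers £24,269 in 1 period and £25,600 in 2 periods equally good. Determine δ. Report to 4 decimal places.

δ ≈ 0.9480

Both payoffs in the second observation are in the future, so β drops out: δ^1·24269 = δ^2·25600 ⇒ δ = 24269/25600 = 0.94801.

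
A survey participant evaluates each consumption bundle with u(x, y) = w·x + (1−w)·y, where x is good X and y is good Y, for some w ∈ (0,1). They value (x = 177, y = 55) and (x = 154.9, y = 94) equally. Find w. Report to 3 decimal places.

Equating utilities: w·177 + (1−w)·55 = w·154.9 + (1−w)·94.
Collecting terms: w·22.1 = (1−w)·39.
The marginal rate of substitution is 39/22.1, so w = 39/(22.1+39) = 0.638.

w = 0.638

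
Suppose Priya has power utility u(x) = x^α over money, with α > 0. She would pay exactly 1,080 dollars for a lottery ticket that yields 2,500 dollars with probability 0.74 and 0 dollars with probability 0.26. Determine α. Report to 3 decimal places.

α ≈ 0.359

Since u(0) = 0, the lottery's EU is 0.74·2500^α.
Indifference: 1080^α = 0.74·2500^α, so (1080/2500)^α = 0.74.
Take logs: α = ln 0.74 / ln(1080/2500) ≈ 0.35874.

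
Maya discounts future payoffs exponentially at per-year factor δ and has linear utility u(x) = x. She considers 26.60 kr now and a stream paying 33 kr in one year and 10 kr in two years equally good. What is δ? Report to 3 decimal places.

δ ≈ 0.670

Equating present values: 26.60 = 33δ + 10δ².
That is, 10δ² + 33δ − 26.60 = 0, a quadratic in δ.
δ = (−33 + √(33² + 4·10·26.60)) / (2·10) = (−33 + √2153.00) / 20 ≈ 0.670.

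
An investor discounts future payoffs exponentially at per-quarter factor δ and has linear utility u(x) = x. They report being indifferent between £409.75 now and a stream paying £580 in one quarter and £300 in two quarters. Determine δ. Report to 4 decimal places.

Present value of the stream is 580·δ + 300·δ². Indifference gives 580δ + 300δ² = 409.75.
That is, 300δ² + 580δ − 409.75 = 0, a quadratic in δ.
The positive root is δ = [−580 + √(580² + 4·300·409.75)] / (2·300) = (−580 + 910.000)/600 ≈ 0.5500.

δ ≈ 0.5500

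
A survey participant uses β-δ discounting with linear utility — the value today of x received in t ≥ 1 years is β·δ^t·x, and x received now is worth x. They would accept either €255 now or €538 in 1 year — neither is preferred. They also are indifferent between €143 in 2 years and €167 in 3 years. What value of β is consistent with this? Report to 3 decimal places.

From the later pair, β·δ^2·143 = β·δ^3·167; dividing through, δ = 143/167 = 0.85629.
The first indifference: 255 = β·δ·538, so β = 255/(δ·538) = 255/(0.85629·538) ≈ 0.554.

β ≈ 0.554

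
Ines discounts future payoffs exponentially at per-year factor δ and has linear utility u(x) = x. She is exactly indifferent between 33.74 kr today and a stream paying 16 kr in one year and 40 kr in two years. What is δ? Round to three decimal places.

δ ≈ 0.740

Present value of the stream is 16·δ + 40·δ². Indifference gives 16δ + 40δ² = 33.74.
Rearranged: 40δ² + 16δ − 33.74 = 0.
The positive root is δ = [−16 + √(16² + 4·40·33.74)] / (2·40) = (−16 + 75.196)/80 ≈ 0.740.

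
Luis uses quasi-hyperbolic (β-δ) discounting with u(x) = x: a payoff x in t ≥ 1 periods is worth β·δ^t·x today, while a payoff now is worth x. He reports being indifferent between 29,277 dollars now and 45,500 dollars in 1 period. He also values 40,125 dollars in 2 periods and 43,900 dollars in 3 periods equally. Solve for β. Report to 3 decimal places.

β ≈ 0.704

The second indifference involves only future payoffs, so β cancels: β·δ^2·40125 = β·δ^3·43900, giving δ = 40125/43900 = 0.91401.
Now use the now-vs-future pair: 29277 = β·δ·45500 gives β = 29277/(0.91401·45500) ≈ 0.704.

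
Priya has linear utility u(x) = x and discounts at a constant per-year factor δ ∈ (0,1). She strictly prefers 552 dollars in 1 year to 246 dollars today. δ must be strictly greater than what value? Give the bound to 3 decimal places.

δ > 0.446

Under u(x) = x this choice says 246 < δ·552.
So δ > 246/552 = 0.44565.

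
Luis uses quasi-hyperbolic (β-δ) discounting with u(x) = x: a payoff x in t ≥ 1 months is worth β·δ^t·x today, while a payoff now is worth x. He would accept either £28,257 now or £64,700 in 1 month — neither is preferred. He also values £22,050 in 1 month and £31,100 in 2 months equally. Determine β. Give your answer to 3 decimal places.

From the later pair, β·δ^1·22050 = β·δ^2·31100; dividing through, δ = 22050/31100 = 0.70900.
Now use the now-vs-future pair: 28257 = β·δ·64700 gives β = 28257/(0.70900·64700) ≈ 0.616.

β ≈ 0.616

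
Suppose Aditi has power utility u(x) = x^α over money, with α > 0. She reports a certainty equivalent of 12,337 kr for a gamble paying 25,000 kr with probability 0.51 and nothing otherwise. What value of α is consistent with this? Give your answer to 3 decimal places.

α ≈ 0.953

EU(lottery) = 0.51·25000^α + 0.49·0 = 0.51·25000^α.
Equating: 12337^α = 0.51·25000^α, i.e. 0.4935^α = 0.51.
Take logs: α = ln 0.51 / ln(12337/25000) ≈ 0.95338.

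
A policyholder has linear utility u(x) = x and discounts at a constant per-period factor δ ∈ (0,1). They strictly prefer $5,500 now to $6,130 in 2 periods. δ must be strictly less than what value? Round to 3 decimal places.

δ < 0.947

The preference means 5500 > δ^2·6130.
So δ^2 < 5500/6130 = 0.89723; taking the square root of both positive sides preserves the inequality.
δ < 0.89723^(1/2) = 0.947.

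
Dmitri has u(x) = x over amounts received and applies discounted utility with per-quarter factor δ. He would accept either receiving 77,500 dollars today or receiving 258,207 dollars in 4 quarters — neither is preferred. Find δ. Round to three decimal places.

δ ≈ 0.740

Indifference means u(77500) = δ^4 · u(258207), so δ^4 = u(77500)/u(258207).
With u(x) = x: δ^4 = 77500/258207 = 0.30015.
Taking the 4th root: δ = 0.30015^(1/4) ≈ 0.740.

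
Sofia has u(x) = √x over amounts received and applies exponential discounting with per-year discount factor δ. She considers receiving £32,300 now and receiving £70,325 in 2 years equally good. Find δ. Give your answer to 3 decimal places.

The payoff in 2 years is discounted by δ^2, so u(32300) = δ^2·u(70325) and δ^2 = u(32300)/u(70325).
Since u(x) = √x, δ^2 = √(32300/70325) = 0.67771.
Taking the square root: δ = 0.67771^(1/2) ≈ 0.823.

δ ≈ 0.823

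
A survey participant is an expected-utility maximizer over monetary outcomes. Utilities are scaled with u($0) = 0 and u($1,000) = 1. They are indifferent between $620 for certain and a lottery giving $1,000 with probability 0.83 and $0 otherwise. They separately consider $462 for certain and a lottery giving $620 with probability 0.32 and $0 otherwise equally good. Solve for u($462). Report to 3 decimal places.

From the first indifference, u($620) = 0.83·u($1,000) + 0.17·u($0) = 0.83·1 + 0.17·0 = 0.83.
Then u($462) = 0.32·u($620) + 0.68·u($0) = 0.32·0.83 + 0.68·0.00 = 0.2656.

0.266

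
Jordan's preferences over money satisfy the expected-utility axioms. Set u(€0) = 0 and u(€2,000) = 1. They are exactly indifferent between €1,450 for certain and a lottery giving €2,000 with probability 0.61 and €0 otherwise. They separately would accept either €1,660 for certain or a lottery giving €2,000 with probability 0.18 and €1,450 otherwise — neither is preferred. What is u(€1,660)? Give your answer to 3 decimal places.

0.680

The first gamble pins u(€1,450): it must equal 0.61·1 + 0.39·0 = 0.61.
Chaining: u(€1,660) = 0.18·1.00 + 0.82·0.61 = 0.6802.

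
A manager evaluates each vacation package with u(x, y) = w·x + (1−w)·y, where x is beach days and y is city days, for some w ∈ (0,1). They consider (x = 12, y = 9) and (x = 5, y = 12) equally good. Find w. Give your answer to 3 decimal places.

w = 0.300

u(12,9) = u(5,12) means w·12 + (1−w)·9 = w·5 + (1−w)·12.
Collecting terms: w·7 = (1−w)·3.
Hence w = 3/(7+3) = 3/10 = 0.300.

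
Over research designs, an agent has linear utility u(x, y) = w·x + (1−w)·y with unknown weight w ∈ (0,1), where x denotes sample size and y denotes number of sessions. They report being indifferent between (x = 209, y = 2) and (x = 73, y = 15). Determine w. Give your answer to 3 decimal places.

u(209,2) = u(73,15) means w·209 + (1−w)·2 = w·73 + (1−w)·15.
Collecting terms: w·136 = (1−w)·13.
So w/(1−w) = 13/136 = 0.0956, giving w = 13/(136+13) = 0.087.

w = 0.087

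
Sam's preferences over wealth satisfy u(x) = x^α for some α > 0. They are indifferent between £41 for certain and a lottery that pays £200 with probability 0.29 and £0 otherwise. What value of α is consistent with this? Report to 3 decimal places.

The lottery's expected utility is 0.29·u(200) + 0.71·u(0) = 0.29·200^α (since u(0) = 0 for α > 0).
Setting u(41) equal to that: 41^α = 0.29·200^α ⇒ (41/200)^α = 0.29.
α = ln(0.29) / ln(41/200) = -1.237874/-1.584745 ≈ 0.781.

α ≈ 0.781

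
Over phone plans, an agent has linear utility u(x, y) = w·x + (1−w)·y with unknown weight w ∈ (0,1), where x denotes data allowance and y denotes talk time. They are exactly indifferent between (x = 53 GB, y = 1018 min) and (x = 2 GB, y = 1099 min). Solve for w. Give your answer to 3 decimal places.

u(53,1018) = u(2,1099) means w·53 + (1−w)·1018 = w·2 + (1−w)·1099.
w·(53−2) = (1−w)·(1099−1018), i.e. w·51 = (1−w)·81.
Hence w = 81/(51+81) = 81/132 = 0.614.

w = 0.614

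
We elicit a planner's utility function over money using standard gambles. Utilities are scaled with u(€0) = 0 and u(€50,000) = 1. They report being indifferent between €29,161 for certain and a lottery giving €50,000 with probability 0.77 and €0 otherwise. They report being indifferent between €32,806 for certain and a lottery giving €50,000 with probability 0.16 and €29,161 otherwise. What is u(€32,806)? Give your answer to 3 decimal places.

0.807

The first gamble pins u(€29,161): it must equal 0.77·1 + 0.23·0 = 0.77.
Chaining: u(€32,806) = 0.16·1.00 + 0.84·0.77 = 0.8068.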